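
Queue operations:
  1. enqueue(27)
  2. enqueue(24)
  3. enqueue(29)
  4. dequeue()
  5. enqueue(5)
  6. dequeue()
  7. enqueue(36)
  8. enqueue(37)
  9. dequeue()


enqueue(27) -> [27]
enqueue(24) -> [27, 24]
enqueue(29) -> [27, 24, 29]
dequeue()->27, [24, 29]
enqueue(5) -> [24, 29, 5]
dequeue()->24, [29, 5]
enqueue(36) -> [29, 5, 36]
enqueue(37) -> [29, 5, 36, 37]
dequeue()->29, [5, 36, 37]

Final queue: [5, 36, 37]


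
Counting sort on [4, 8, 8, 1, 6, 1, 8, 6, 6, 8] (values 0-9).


Input: [4, 8, 8, 1, 6, 1, 8, 6, 6, 8]
Counts: [0, 2, 0, 0, 1, 0, 3, 0, 4, 0]

Sorted: [1, 1, 4, 6, 6, 6, 8, 8, 8, 8]


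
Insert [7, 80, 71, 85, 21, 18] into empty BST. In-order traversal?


Insert 7: root
Insert 80: R from 7
Insert 71: R from 7 -> L from 80
Insert 85: R from 7 -> R from 80
Insert 21: R from 7 -> L from 80 -> L from 71
Insert 18: R from 7 -> L from 80 -> L from 71 -> L from 21

In-order: [7, 18, 21, 71, 80, 85]


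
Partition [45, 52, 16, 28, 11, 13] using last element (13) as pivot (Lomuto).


Pivot: 13
  11 <= 13: swap -> [11, 52, 16, 28, 45, 13]
Place pivot at 1: [11, 13, 16, 28, 45, 52]

Partitioned: [11, 13, 16, 28, 45, 52]


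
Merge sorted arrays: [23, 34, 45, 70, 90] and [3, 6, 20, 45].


Take 3 from B
Take 6 from B
Take 20 from B
Take 23 from A
Take 34 from A
Take 45 from A
Take 45 from B

Merged: [3, 6, 20, 23, 34, 45, 45, 70, 90]


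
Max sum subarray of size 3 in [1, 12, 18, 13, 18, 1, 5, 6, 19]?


[0:3]: 31
[1:4]: 43
[2:5]: 49
[3:6]: 32
[4:7]: 24
[5:8]: 12
[6:9]: 30

Max: 49 at [2:5]


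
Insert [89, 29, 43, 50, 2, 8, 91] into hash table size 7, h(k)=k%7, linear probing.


Insert 89: h=5 -> slot 5
Insert 29: h=1 -> slot 1
Insert 43: h=1, 1 probes -> slot 2
Insert 50: h=1, 2 probes -> slot 3
Insert 2: h=2, 2 probes -> slot 4
Insert 8: h=1, 5 probes -> slot 6
Insert 91: h=0 -> slot 0

Table: [91, 29, 43, 50, 2, 89, 8]


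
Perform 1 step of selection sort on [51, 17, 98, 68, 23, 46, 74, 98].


Initial: [51, 17, 98, 68, 23, 46, 74, 98]
Step 1: min=17 at 1
  Swap: [17, 51, 98, 68, 23, 46, 74, 98]

After 1 step: [17, 51, 98, 68, 23, 46, 74, 98]


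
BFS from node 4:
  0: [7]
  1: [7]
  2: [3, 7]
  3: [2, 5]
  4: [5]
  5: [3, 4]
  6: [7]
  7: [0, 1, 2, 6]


Visit 4, enqueue [5]
Visit 5, enqueue [3]
Visit 3, enqueue [2]
Visit 2, enqueue [7]
Visit 7, enqueue [0, 1, 6]
Visit 0, enqueue []
Visit 1, enqueue []
Visit 6, enqueue []

BFS order: [4, 5, 3, 2, 7, 0, 1, 6]


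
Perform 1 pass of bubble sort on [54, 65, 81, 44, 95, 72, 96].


Initial: [54, 65, 81, 44, 95, 72, 96]
Pass 1: [54, 65, 44, 81, 72, 95, 96] (2 swaps)

After 1 pass: [54, 65, 44, 81, 72, 95, 96]


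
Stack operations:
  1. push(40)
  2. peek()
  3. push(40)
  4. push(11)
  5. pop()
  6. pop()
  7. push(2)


push(40) -> [40]
peek()->40
push(40) -> [40, 40]
push(11) -> [40, 40, 11]
pop()->11, [40, 40]
pop()->40, [40]
push(2) -> [40, 2]

Final stack: [40, 2]


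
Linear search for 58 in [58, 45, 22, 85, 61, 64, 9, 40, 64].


i=0: 58==58 found!

Found at 0, 1 comps


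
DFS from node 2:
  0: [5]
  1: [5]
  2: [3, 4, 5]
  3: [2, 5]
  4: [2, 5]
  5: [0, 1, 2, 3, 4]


Visit 2, push [5, 4, 3]
Visit 3, push [5]
Visit 5, push [4, 1, 0]
Visit 0, push []
Visit 1, push []
Visit 4, push []

DFS order: [2, 3, 5, 0, 1, 4]


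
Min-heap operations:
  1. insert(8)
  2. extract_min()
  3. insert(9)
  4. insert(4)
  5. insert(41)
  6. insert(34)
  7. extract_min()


insert(8) -> [8]
extract_min()->8, []
insert(9) -> [9]
insert(4) -> [4, 9]
insert(41) -> [4, 9, 41]
insert(34) -> [4, 9, 41, 34]
extract_min()->4, [9, 34, 41]

Final heap: [9, 34, 41]


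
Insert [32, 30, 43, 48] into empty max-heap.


Insert 32: [32]
Insert 30: [32, 30]
Insert 43: [43, 30, 32]
Insert 48: [48, 43, 32, 30]

Final heap: [48, 43, 32, 30]


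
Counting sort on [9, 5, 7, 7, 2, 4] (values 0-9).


Input: [9, 5, 7, 7, 2, 4]
Counts: [0, 0, 1, 0, 1, 1, 0, 2, 0, 1]

Sorted: [2, 4, 5, 7, 7, 9]


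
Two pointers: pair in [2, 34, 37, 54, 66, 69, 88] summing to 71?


lo=0(2)+hi=6(88)=90
lo=0(2)+hi=5(69)=71

Yes: 2+69=71


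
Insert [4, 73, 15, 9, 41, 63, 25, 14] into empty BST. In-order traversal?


Insert 4: root
Insert 73: R from 4
Insert 15: R from 4 -> L from 73
Insert 9: R from 4 -> L from 73 -> L from 15
Insert 41: R from 4 -> L from 73 -> R from 15
Insert 63: R from 4 -> L from 73 -> R from 15 -> R from 41
Insert 25: R from 4 -> L from 73 -> R from 15 -> L from 41
Insert 14: R from 4 -> L from 73 -> L from 15 -> R from 9

In-order: [4, 9, 14, 15, 25, 41, 63, 73]


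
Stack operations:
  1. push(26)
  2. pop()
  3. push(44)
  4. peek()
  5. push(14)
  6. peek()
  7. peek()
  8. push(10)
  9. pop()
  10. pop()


push(26) -> [26]
pop()->26, []
push(44) -> [44]
peek()->44
push(14) -> [44, 14]
peek()->14
peek()->14
push(10) -> [44, 14, 10]
pop()->10, [44, 14]
pop()->14, [44]

Final stack: [44]


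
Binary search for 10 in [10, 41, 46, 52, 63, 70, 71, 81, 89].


Step 1: lo=0, hi=8, mid=4, val=63
Step 2: lo=0, hi=3, mid=1, val=41
Step 3: lo=0, hi=0, mid=0, val=10

Found at index 0


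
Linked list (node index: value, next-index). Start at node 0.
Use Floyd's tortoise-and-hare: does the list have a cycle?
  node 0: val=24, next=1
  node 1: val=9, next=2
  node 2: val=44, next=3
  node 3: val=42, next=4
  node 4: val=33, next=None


Floyd's tortoise (slow, +1) and hare (fast, +2):
  init: slow=0, fast=0
  step 1: slow=1, fast=2
  step 2: slow=2, fast=4
  step 3: fast -> None, no cycle

Cycle: no


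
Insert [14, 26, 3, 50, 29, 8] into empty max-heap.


Insert 14: [14]
Insert 26: [26, 14]
Insert 3: [26, 14, 3]
Insert 50: [50, 26, 3, 14]
Insert 29: [50, 29, 3, 14, 26]
Insert 8: [50, 29, 8, 14, 26, 3]

Final heap: [50, 29, 8, 14, 26, 3]


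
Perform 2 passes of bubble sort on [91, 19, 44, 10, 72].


Initial: [91, 19, 44, 10, 72]
Pass 1: [19, 44, 10, 72, 91] (4 swaps)
Pass 2: [19, 10, 44, 72, 91] (1 swaps)

After 2 passes: [19, 10, 44, 72, 91]


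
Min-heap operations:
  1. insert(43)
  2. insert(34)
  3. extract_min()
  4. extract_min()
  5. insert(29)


insert(43) -> [43]
insert(34) -> [34, 43]
extract_min()->34, [43]
extract_min()->43, []
insert(29) -> [29]

Final heap: [29]


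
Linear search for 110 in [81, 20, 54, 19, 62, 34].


i=0: 81!=110
i=1: 20!=110
i=2: 54!=110
i=3: 19!=110
i=4: 62!=110
i=5: 34!=110

Not found, 6 comps


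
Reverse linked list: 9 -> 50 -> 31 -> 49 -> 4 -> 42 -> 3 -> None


Step 1: curr=9, set curr.next=prev(None) | reversed so far: 9
Step 2: curr=50, set curr.next=prev(9) | reversed so far: 50 -> 9
Step 3: curr=31, set curr.next=prev(50) | reversed so far: 31 -> 50 -> 9
Step 4: curr=49, set curr.next=prev(31) | reversed so far: 49 -> 31 -> 50 -> 9
Step 5: curr=4, set curr.next=prev(49) | reversed so far: 4 -> 49 -> 31 -> 50 -> 9
Step 6: curr=42, set curr.next=prev(4) | reversed so far: 42 -> 4 -> 49 -> 31 -> 50 -> 9
Step 7: curr=3, set curr.next=prev(42) | reversed so far: 3 -> 42 -> 4 -> 49 -> 31 -> 50 -> 9

3 -> 42 -> 4 -> 49 -> 31 -> 50 -> 9 -> None


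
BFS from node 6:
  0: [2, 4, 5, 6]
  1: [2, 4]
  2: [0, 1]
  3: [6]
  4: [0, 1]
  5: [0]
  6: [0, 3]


Visit 6, enqueue [0, 3]
Visit 0, enqueue [2, 4, 5]
Visit 3, enqueue []
Visit 2, enqueue [1]
Visit 4, enqueue []
Visit 5, enqueue []
Visit 1, enqueue []

BFS order: [6, 0, 3, 2, 4, 5, 1]


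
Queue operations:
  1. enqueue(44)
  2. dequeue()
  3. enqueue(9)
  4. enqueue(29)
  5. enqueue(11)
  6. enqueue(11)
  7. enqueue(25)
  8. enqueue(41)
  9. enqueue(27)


enqueue(44) -> [44]
dequeue()->44, []
enqueue(9) -> [9]
enqueue(29) -> [9, 29]
enqueue(11) -> [9, 29, 11]
enqueue(11) -> [9, 29, 11, 11]
enqueue(25) -> [9, 29, 11, 11, 25]
enqueue(41) -> [9, 29, 11, 11, 25, 41]
enqueue(27) -> [9, 29, 11, 11, 25, 41, 27]

Final queue: [9, 29, 11, 11, 25, 41, 27]


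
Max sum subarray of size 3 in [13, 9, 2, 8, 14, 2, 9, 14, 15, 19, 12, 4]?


[0:3]: 24
[1:4]: 19
[2:5]: 24
[3:6]: 24
[4:7]: 25
[5:8]: 25
[6:9]: 38
[7:10]: 48
[8:11]: 46
[9:12]: 35

Max: 48 at [7:10]


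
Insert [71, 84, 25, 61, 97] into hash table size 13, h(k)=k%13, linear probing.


Insert 71: h=6 -> slot 6
Insert 84: h=6, 1 probes -> slot 7
Insert 25: h=12 -> slot 12
Insert 61: h=9 -> slot 9
Insert 97: h=6, 2 probes -> slot 8

Table: [None, None, None, None, None, None, 71, 84, 97, 61, None, None, 25]


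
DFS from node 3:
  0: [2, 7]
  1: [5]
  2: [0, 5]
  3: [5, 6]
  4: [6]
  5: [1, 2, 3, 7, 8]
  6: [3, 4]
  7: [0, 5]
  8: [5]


Visit 3, push [6, 5]
Visit 5, push [8, 7, 2, 1]
Visit 1, push []
Visit 2, push [0]
Visit 0, push [7]
Visit 7, push []
Visit 8, push []
Visit 6, push [4]
Visit 4, push []

DFS order: [3, 5, 1, 2, 0, 7, 8, 6, 4]


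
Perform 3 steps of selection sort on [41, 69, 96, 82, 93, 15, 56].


Initial: [41, 69, 96, 82, 93, 15, 56]
Step 1: min=15 at 5
  Swap: [15, 69, 96, 82, 93, 41, 56]
Step 2: min=41 at 5
  Swap: [15, 41, 96, 82, 93, 69, 56]
Step 3: min=56 at 6
  Swap: [15, 41, 56, 82, 93, 69, 96]

After 3 steps: [15, 41, 56, 82, 93, 69, 96]


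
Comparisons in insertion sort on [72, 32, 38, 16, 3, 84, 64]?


Algorithm: insertion sort
Input: [72, 32, 38, 16, 3, 84, 64]
Sorted: [3, 16, 32, 38, 64, 72, 84]

14


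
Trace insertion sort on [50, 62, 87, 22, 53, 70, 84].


Initial: [50, 62, 87, 22, 53, 70, 84]
Insert 62: [50, 62, 87, 22, 53, 70, 84]
Insert 87: [50, 62, 87, 22, 53, 70, 84]
Insert 22: [22, 50, 62, 87, 53, 70, 84]
Insert 53: [22, 50, 53, 62, 87, 70, 84]
Insert 70: [22, 50, 53, 62, 70, 87, 84]
Insert 84: [22, 50, 53, 62, 70, 84, 87]

Sorted: [22, 50, 53, 62, 70, 84, 87]


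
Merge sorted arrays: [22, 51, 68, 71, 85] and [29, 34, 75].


Take 22 from A
Take 29 from B
Take 34 from B
Take 51 from A
Take 68 from A
Take 71 from A
Take 75 from B

Merged: [22, 29, 34, 51, 68, 71, 75, 85]


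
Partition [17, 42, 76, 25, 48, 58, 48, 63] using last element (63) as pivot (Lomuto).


Pivot: 63
  17 <= 63: advance i (no swap)
  42 <= 63: advance i (no swap)
  25 <= 63: swap -> [17, 42, 25, 76, 48, 58, 48, 63]
  48 <= 63: swap -> [17, 42, 25, 48, 76, 58, 48, 63]
  58 <= 63: swap -> [17, 42, 25, 48, 58, 76, 48, 63]
  48 <= 63: swap -> [17, 42, 25, 48, 58, 48, 76, 63]
Place pivot at 6: [17, 42, 25, 48, 58, 48, 63, 76]

Partitioned: [17, 42, 25, 48, 58, 48, 63, 76]


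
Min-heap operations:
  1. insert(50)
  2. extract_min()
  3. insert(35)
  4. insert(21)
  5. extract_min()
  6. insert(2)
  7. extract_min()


insert(50) -> [50]
extract_min()->50, []
insert(35) -> [35]
insert(21) -> [21, 35]
extract_min()->21, [35]
insert(2) -> [2, 35]
extract_min()->2, [35]

Final heap: [35]


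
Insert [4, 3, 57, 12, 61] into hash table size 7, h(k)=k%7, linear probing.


Insert 4: h=4 -> slot 4
Insert 3: h=3 -> slot 3
Insert 57: h=1 -> slot 1
Insert 12: h=5 -> slot 5
Insert 61: h=5, 1 probes -> slot 6

Table: [None, 57, None, 3, 4, 12, 61]


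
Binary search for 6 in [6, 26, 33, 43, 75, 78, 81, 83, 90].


Step 1: lo=0, hi=8, mid=4, val=75
Step 2: lo=0, hi=3, mid=1, val=26
Step 3: lo=0, hi=0, mid=0, val=6

Found at index 0


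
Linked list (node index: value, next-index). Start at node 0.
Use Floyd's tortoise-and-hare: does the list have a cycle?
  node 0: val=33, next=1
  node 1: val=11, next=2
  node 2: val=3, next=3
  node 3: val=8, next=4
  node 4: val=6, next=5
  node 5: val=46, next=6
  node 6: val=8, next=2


Floyd's tortoise (slow, +1) and hare (fast, +2):
  init: slow=0, fast=0
  step 1: slow=1, fast=2
  step 2: slow=2, fast=4
  step 3: slow=3, fast=6
  step 4: slow=4, fast=3
  step 5: slow=5, fast=5
  slow == fast at node 5: cycle detected

Cycle: yes


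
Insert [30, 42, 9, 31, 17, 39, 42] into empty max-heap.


Insert 30: [30]
Insert 42: [42, 30]
Insert 9: [42, 30, 9]
Insert 31: [42, 31, 9, 30]
Insert 17: [42, 31, 9, 30, 17]
Insert 39: [42, 31, 39, 30, 17, 9]
Insert 42: [42, 31, 42, 30, 17, 9, 39]

Final heap: [42, 31, 42, 30, 17, 9, 39]


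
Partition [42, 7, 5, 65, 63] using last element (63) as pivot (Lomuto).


Pivot: 63
  42 <= 63: advance i (no swap)
  7 <= 63: advance i (no swap)
  5 <= 63: advance i (no swap)
Place pivot at 3: [42, 7, 5, 63, 65]

Partitioned: [42, 7, 5, 63, 65]


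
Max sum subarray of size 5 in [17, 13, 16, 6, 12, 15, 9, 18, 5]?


[0:5]: 64
[1:6]: 62
[2:7]: 58
[3:8]: 60
[4:9]: 59

Max: 64 at [0:5]


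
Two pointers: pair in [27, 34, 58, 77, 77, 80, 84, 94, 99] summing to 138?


lo=0(27)+hi=8(99)=126
lo=1(34)+hi=8(99)=133
lo=2(58)+hi=8(99)=157
lo=2(58)+hi=7(94)=152
lo=2(58)+hi=6(84)=142
lo=2(58)+hi=5(80)=138

Yes: 58+80=138


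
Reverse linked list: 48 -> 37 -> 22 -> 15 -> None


Step 1: curr=48, set curr.next=prev(None) | reversed so far: 48
Step 2: curr=37, set curr.next=prev(48) | reversed so far: 37 -> 48
Step 3: curr=22, set curr.next=prev(37) | reversed so far: 22 -> 37 -> 48
Step 4: curr=15, set curr.next=prev(22) | reversed so far: 15 -> 22 -> 37 -> 48

15 -> 22 -> 37 -> 48 -> None


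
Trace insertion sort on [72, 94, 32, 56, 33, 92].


Initial: [72, 94, 32, 56, 33, 92]
Insert 94: [72, 94, 32, 56, 33, 92]
Insert 32: [32, 72, 94, 56, 33, 92]
Insert 56: [32, 56, 72, 94, 33, 92]
Insert 33: [32, 33, 56, 72, 94, 92]
Insert 92: [32, 33, 56, 72, 92, 94]

Sorted: [32, 33, 56, 72, 92, 94]


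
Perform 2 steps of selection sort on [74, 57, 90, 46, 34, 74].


Initial: [74, 57, 90, 46, 34, 74]
Step 1: min=34 at 4
  Swap: [34, 57, 90, 46, 74, 74]
Step 2: min=46 at 3
  Swap: [34, 46, 90, 57, 74, 74]

After 2 steps: [34, 46, 90, 57, 74, 74]


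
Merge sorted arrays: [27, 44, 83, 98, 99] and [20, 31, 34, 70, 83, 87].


Take 20 from B
Take 27 from A
Take 31 from B
Take 34 from B
Take 44 from A
Take 70 from B
Take 83 from A
Take 83 from B
Take 87 from B

Merged: [20, 27, 31, 34, 44, 70, 83, 83, 87, 98, 99]


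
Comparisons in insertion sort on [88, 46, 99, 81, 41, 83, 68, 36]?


Algorithm: insertion sort
Input: [88, 46, 99, 81, 41, 83, 68, 36]
Sorted: [36, 41, 46, 68, 81, 83, 88, 99]

24


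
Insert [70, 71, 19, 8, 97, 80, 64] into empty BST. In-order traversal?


Insert 70: root
Insert 71: R from 70
Insert 19: L from 70
Insert 8: L from 70 -> L from 19
Insert 97: R from 70 -> R from 71
Insert 80: R from 70 -> R from 71 -> L from 97
Insert 64: L from 70 -> R from 19

In-order: [8, 19, 64, 70, 71, 80, 97]


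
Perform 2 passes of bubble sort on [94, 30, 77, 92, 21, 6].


Initial: [94, 30, 77, 92, 21, 6]
Pass 1: [30, 77, 92, 21, 6, 94] (5 swaps)
Pass 2: [30, 77, 21, 6, 92, 94] (2 swaps)

After 2 passes: [30, 77, 21, 6, 92, 94]


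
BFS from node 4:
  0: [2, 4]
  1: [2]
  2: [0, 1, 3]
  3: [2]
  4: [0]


Visit 4, enqueue [0]
Visit 0, enqueue [2]
Visit 2, enqueue [1, 3]
Visit 1, enqueue []
Visit 3, enqueue []

BFS order: [4, 0, 2, 1, 3]


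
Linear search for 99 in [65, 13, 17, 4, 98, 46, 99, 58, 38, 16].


i=0: 65!=99
i=1: 13!=99
i=2: 17!=99
i=3: 4!=99
i=4: 98!=99
i=5: 46!=99
i=6: 99==99 found!

Found at 6, 7 comps


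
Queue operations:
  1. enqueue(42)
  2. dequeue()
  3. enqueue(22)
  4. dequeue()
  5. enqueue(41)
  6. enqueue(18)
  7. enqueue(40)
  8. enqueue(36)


enqueue(42) -> [42]
dequeue()->42, []
enqueue(22) -> [22]
dequeue()->22, []
enqueue(41) -> [41]
enqueue(18) -> [41, 18]
enqueue(40) -> [41, 18, 40]
enqueue(36) -> [41, 18, 40, 36]

Final queue: [41, 18, 40, 36]


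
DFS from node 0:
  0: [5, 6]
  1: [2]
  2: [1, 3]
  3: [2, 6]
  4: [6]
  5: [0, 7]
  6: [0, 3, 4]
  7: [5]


Visit 0, push [6, 5]
Visit 5, push [7]
Visit 7, push []
Visit 6, push [4, 3]
Visit 3, push [2]
Visit 2, push [1]
Visit 1, push []
Visit 4, push []

DFS order: [0, 5, 7, 6, 3, 2, 1, 4]


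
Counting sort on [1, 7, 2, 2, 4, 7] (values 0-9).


Input: [1, 7, 2, 2, 4, 7]
Counts: [0, 1, 2, 0, 1, 0, 0, 2, 0, 0]

Sorted: [1, 2, 2, 4, 7, 7]


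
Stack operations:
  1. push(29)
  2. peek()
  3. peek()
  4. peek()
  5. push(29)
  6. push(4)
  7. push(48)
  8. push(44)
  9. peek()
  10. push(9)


push(29) -> [29]
peek()->29
peek()->29
peek()->29
push(29) -> [29, 29]
push(4) -> [29, 29, 4]
push(48) -> [29, 29, 4, 48]
push(44) -> [29, 29, 4, 48, 44]
peek()->44
push(9) -> [29, 29, 4, 48, 44, 9]

Final stack: [29, 29, 4, 48, 44, 9]


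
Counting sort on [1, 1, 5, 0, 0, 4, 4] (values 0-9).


Input: [1, 1, 5, 0, 0, 4, 4]
Counts: [2, 2, 0, 0, 2, 1, 0, 0, 0, 0]

Sorted: [0, 0, 1, 1, 4, 4, 5]


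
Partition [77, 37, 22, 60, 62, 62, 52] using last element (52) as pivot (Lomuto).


Pivot: 52
  37 <= 52: swap -> [37, 77, 22, 60, 62, 62, 52]
  22 <= 52: swap -> [37, 22, 77, 60, 62, 62, 52]
Place pivot at 2: [37, 22, 52, 60, 62, 62, 77]

Partitioned: [37, 22, 52, 60, 62, 62, 77]


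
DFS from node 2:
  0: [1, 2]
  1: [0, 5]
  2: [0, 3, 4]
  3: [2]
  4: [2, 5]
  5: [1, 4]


Visit 2, push [4, 3, 0]
Visit 0, push [1]
Visit 1, push [5]
Visit 5, push [4]
Visit 4, push []
Visit 3, push []

DFS order: [2, 0, 1, 5, 4, 3]


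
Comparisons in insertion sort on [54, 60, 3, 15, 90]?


Algorithm: insertion sort
Input: [54, 60, 3, 15, 90]
Sorted: [3, 15, 54, 60, 90]

7


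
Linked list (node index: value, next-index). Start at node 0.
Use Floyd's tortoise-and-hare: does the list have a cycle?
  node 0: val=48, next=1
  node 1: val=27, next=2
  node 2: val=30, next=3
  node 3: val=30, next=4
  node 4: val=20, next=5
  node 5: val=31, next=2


Floyd's tortoise (slow, +1) and hare (fast, +2):
  init: slow=0, fast=0
  step 1: slow=1, fast=2
  step 2: slow=2, fast=4
  step 3: slow=3, fast=2
  step 4: slow=4, fast=4
  slow == fast at node 4: cycle detected

Cycle: yes


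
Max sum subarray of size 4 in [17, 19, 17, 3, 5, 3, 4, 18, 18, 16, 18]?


[0:4]: 56
[1:5]: 44
[2:6]: 28
[3:7]: 15
[4:8]: 30
[5:9]: 43
[6:10]: 56
[7:11]: 70

Max: 70 at [7:11]


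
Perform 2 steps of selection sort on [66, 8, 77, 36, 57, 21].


Initial: [66, 8, 77, 36, 57, 21]
Step 1: min=8 at 1
  Swap: [8, 66, 77, 36, 57, 21]
Step 2: min=21 at 5
  Swap: [8, 21, 77, 36, 57, 66]

After 2 steps: [8, 21, 77, 36, 57, 66]


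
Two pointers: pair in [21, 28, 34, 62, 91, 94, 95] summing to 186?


lo=0(21)+hi=6(95)=116
lo=1(28)+hi=6(95)=123
lo=2(34)+hi=6(95)=129
lo=3(62)+hi=6(95)=157
lo=4(91)+hi=6(95)=186

Yes: 91+95=186


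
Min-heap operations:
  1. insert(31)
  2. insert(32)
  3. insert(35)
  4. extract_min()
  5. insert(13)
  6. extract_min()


insert(31) -> [31]
insert(32) -> [31, 32]
insert(35) -> [31, 32, 35]
extract_min()->31, [32, 35]
insert(13) -> [13, 35, 32]
extract_min()->13, [32, 35]

Final heap: [32, 35]


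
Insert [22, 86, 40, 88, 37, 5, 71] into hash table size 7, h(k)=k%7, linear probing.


Insert 22: h=1 -> slot 1
Insert 86: h=2 -> slot 2
Insert 40: h=5 -> slot 5
Insert 88: h=4 -> slot 4
Insert 37: h=2, 1 probes -> slot 3
Insert 5: h=5, 1 probes -> slot 6
Insert 71: h=1, 6 probes -> slot 0

Table: [71, 22, 86, 37, 88, 40, 5]


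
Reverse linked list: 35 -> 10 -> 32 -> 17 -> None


Step 1: curr=35, set curr.next=prev(None) | reversed so far: 35
Step 2: curr=10, set curr.next=prev(35) | reversed so far: 10 -> 35
Step 3: curr=32, set curr.next=prev(10) | reversed so far: 32 -> 10 -> 35
Step 4: curr=17, set curr.next=prev(32) | reversed so far: 17 -> 32 -> 10 -> 35

17 -> 32 -> 10 -> 35 -> None


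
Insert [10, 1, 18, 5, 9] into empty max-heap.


Insert 10: [10]
Insert 1: [10, 1]
Insert 18: [18, 1, 10]
Insert 5: [18, 5, 10, 1]
Insert 9: [18, 9, 10, 1, 5]

Final heap: [18, 9, 10, 1, 5]


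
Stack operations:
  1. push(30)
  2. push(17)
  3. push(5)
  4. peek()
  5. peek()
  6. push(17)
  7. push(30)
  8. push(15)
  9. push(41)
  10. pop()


push(30) -> [30]
push(17) -> [30, 17]
push(5) -> [30, 17, 5]
peek()->5
peek()->5
push(17) -> [30, 17, 5, 17]
push(30) -> [30, 17, 5, 17, 30]
push(15) -> [30, 17, 5, 17, 30, 15]
push(41) -> [30, 17, 5, 17, 30, 15, 41]
pop()->41, [30, 17, 5, 17, 30, 15]

Final stack: [30, 17, 5, 17, 30, 15]


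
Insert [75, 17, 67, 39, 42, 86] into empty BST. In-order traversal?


Insert 75: root
Insert 17: L from 75
Insert 67: L from 75 -> R from 17
Insert 39: L from 75 -> R from 17 -> L from 67
Insert 42: L from 75 -> R from 17 -> L from 67 -> R from 39
Insert 86: R from 75

In-order: [17, 39, 42, 67, 75, 86]


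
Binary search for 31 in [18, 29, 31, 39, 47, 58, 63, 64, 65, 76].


Step 1: lo=0, hi=9, mid=4, val=47
Step 2: lo=0, hi=3, mid=1, val=29
Step 3: lo=2, hi=3, mid=2, val=31

Found at index 2


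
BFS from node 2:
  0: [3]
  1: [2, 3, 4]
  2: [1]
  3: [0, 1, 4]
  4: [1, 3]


Visit 2, enqueue [1]
Visit 1, enqueue [3, 4]
Visit 3, enqueue [0]
Visit 4, enqueue []
Visit 0, enqueue []

BFS order: [2, 1, 3, 4, 0]


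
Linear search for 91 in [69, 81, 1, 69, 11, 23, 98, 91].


i=0: 69!=91
i=1: 81!=91
i=2: 1!=91
i=3: 69!=91
i=4: 11!=91
i=5: 23!=91
i=6: 98!=91
i=7: 91==91 found!

Found at 7, 8 comps


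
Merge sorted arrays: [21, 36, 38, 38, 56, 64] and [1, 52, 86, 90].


Take 1 from B
Take 21 from A
Take 36 from A
Take 38 from A
Take 38 from A
Take 52 from B
Take 56 from A
Take 64 from A

Merged: [1, 21, 36, 38, 38, 52, 56, 64, 86, 90]


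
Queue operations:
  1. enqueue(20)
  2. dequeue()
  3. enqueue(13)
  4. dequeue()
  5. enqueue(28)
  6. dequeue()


enqueue(20) -> [20]
dequeue()->20, []
enqueue(13) -> [13]
dequeue()->13, []
enqueue(28) -> [28]
dequeue()->28, []

Final queue: []


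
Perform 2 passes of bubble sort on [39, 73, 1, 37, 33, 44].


Initial: [39, 73, 1, 37, 33, 44]
Pass 1: [39, 1, 37, 33, 44, 73] (4 swaps)
Pass 2: [1, 37, 33, 39, 44, 73] (3 swaps)

After 2 passes: [1, 37, 33, 39, 44, 73]


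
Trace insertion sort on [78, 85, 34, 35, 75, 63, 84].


Initial: [78, 85, 34, 35, 75, 63, 84]
Insert 85: [78, 85, 34, 35, 75, 63, 84]
Insert 34: [34, 78, 85, 35, 75, 63, 84]
Insert 35: [34, 35, 78, 85, 75, 63, 84]
Insert 75: [34, 35, 75, 78, 85, 63, 84]
Insert 63: [34, 35, 63, 75, 78, 85, 84]
Insert 84: [34, 35, 63, 75, 78, 84, 85]

Sorted: [34, 35, 63, 75, 78, 84, 85]


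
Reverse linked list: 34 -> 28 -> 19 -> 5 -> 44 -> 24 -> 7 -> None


Step 1: curr=34, set curr.next=prev(None) | reversed so far: 34
Step 2: curr=28, set curr.next=prev(34) | reversed so far: 28 -> 34
Step 3: curr=19, set curr.next=prev(28) | reversed so far: 19 -> 28 -> 34
Step 4: curr=5, set curr.next=prev(19) | reversed so far: 5 -> 19 -> 28 -> 34
Step 5: curr=44, set curr.next=prev(5) | reversed so far: 44 -> 5 -> 19 -> 28 -> 34
Step 6: curr=24, set curr.next=prev(44) | reversed so far: 24 -> 44 -> 5 -> 19 -> 28 -> 34
Step 7: curr=7, set curr.next=prev(24) | reversed so far: 7 -> 24 -> 44 -> 5 -> 19 -> 28 -> 34

7 -> 24 -> 44 -> 5 -> 19 -> 28 -> 34 -> None


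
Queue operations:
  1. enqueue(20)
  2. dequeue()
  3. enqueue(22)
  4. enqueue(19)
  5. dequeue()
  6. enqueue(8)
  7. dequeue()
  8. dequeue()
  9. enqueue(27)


enqueue(20) -> [20]
dequeue()->20, []
enqueue(22) -> [22]
enqueue(19) -> [22, 19]
dequeue()->22, [19]
enqueue(8) -> [19, 8]
dequeue()->19, [8]
dequeue()->8, []
enqueue(27) -> [27]

Final queue: [27]


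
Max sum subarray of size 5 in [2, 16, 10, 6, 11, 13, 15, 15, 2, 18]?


[0:5]: 45
[1:6]: 56
[2:7]: 55
[3:8]: 60
[4:9]: 56
[5:10]: 63

Max: 63 at [5:10]


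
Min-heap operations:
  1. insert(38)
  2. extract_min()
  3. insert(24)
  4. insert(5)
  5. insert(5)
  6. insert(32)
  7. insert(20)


insert(38) -> [38]
extract_min()->38, []
insert(24) -> [24]
insert(5) -> [5, 24]
insert(5) -> [5, 24, 5]
insert(32) -> [5, 24, 5, 32]
insert(20) -> [5, 20, 5, 32, 24]

Final heap: [5, 20, 5, 32, 24]


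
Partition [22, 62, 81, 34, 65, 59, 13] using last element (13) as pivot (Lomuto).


Pivot: 13
Place pivot at 0: [13, 62, 81, 34, 65, 59, 22]

Partitioned: [13, 62, 81, 34, 65, 59, 22]


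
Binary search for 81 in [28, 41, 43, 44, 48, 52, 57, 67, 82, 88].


Step 1: lo=0, hi=9, mid=4, val=48
Step 2: lo=5, hi=9, mid=7, val=67
Step 3: lo=8, hi=9, mid=8, val=82

Not found


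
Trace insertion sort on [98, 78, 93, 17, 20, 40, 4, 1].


Initial: [98, 78, 93, 17, 20, 40, 4, 1]
Insert 78: [78, 98, 93, 17, 20, 40, 4, 1]
Insert 93: [78, 93, 98, 17, 20, 40, 4, 1]
Insert 17: [17, 78, 93, 98, 20, 40, 4, 1]
Insert 20: [17, 20, 78, 93, 98, 40, 4, 1]
Insert 40: [17, 20, 40, 78, 93, 98, 4, 1]
Insert 4: [4, 17, 20, 40, 78, 93, 98, 1]
Insert 1: [1, 4, 17, 20, 40, 78, 93, 98]

Sorted: [1, 4, 17, 20, 40, 78, 93, 98]


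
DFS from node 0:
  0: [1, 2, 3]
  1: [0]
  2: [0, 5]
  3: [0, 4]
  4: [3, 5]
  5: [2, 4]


Visit 0, push [3, 2, 1]
Visit 1, push []
Visit 2, push [5]
Visit 5, push [4]
Visit 4, push [3]
Visit 3, push []

DFS order: [0, 1, 2, 5, 4, 3]


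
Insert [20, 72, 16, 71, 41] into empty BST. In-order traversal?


Insert 20: root
Insert 72: R from 20
Insert 16: L from 20
Insert 71: R from 20 -> L from 72
Insert 41: R from 20 -> L from 72 -> L from 71

In-order: [16, 20, 41, 71, 72]


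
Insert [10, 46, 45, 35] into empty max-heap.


Insert 10: [10]
Insert 46: [46, 10]
Insert 45: [46, 10, 45]
Insert 35: [46, 35, 45, 10]

Final heap: [46, 35, 45, 10]


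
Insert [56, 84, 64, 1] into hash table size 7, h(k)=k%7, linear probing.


Insert 56: h=0 -> slot 0
Insert 84: h=0, 1 probes -> slot 1
Insert 64: h=1, 1 probes -> slot 2
Insert 1: h=1, 2 probes -> slot 3

Table: [56, 84, 64, 1, None, None, None]


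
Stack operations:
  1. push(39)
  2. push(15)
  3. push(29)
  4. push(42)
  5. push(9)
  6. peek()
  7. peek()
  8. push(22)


push(39) -> [39]
push(15) -> [39, 15]
push(29) -> [39, 15, 29]
push(42) -> [39, 15, 29, 42]
push(9) -> [39, 15, 29, 42, 9]
peek()->9
peek()->9
push(22) -> [39, 15, 29, 42, 9, 22]

Final stack: [39, 15, 29, 42, 9, 22]


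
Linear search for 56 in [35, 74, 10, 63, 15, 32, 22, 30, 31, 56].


i=0: 35!=56
i=1: 74!=56
i=2: 10!=56
i=3: 63!=56
i=4: 15!=56
i=5: 32!=56
i=6: 22!=56
i=7: 30!=56
i=8: 31!=56
i=9: 56==56 found!

Found at 9, 10 comps


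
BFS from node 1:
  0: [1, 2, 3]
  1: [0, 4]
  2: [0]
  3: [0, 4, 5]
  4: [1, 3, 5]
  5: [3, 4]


Visit 1, enqueue [0, 4]
Visit 0, enqueue [2, 3]
Visit 4, enqueue [5]
Visit 2, enqueue []
Visit 3, enqueue []
Visit 5, enqueue []

BFS order: [1, 0, 4, 2, 3, 5]


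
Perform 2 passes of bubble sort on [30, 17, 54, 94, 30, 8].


Initial: [30, 17, 54, 94, 30, 8]
Pass 1: [17, 30, 54, 30, 8, 94] (3 swaps)
Pass 2: [17, 30, 30, 8, 54, 94] (2 swaps)

After 2 passes: [17, 30, 30, 8, 54, 94]


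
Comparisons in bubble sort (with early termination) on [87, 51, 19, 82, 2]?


Algorithm: bubble sort (with early termination)
Input: [87, 51, 19, 82, 2]
Sorted: [2, 19, 51, 82, 87]

10


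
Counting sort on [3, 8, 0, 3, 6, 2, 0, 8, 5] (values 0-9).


Input: [3, 8, 0, 3, 6, 2, 0, 8, 5]
Counts: [2, 0, 1, 2, 0, 1, 1, 0, 2, 0]

Sorted: [0, 0, 2, 3, 3, 5, 6, 8, 8]


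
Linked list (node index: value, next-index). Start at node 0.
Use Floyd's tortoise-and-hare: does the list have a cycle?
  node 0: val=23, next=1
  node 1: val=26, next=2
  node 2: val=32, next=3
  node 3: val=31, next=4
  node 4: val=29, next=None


Floyd's tortoise (slow, +1) and hare (fast, +2):
  init: slow=0, fast=0
  step 1: slow=1, fast=2
  step 2: slow=2, fast=4
  step 3: fast -> None, no cycle

Cycle: no


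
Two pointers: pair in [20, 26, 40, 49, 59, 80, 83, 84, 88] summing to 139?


lo=0(20)+hi=8(88)=108
lo=1(26)+hi=8(88)=114
lo=2(40)+hi=8(88)=128
lo=3(49)+hi=8(88)=137
lo=4(59)+hi=8(88)=147
lo=4(59)+hi=7(84)=143
lo=4(59)+hi=6(83)=142
lo=4(59)+hi=5(80)=139

Yes: 59+80=139


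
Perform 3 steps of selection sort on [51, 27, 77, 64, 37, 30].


Initial: [51, 27, 77, 64, 37, 30]
Step 1: min=27 at 1
  Swap: [27, 51, 77, 64, 37, 30]
Step 2: min=30 at 5
  Swap: [27, 30, 77, 64, 37, 51]
Step 3: min=37 at 4
  Swap: [27, 30, 37, 64, 77, 51]

After 3 steps: [27, 30, 37, 64, 77, 51]


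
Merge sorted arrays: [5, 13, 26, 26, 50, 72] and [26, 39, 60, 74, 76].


Take 5 from A
Take 13 from A
Take 26 from A
Take 26 from A
Take 26 from B
Take 39 from B
Take 50 from A
Take 60 from B
Take 72 from A

Merged: [5, 13, 26, 26, 26, 39, 50, 60, 72, 74, 76]


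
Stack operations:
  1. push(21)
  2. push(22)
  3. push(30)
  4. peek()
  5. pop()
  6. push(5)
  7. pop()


push(21) -> [21]
push(22) -> [21, 22]
push(30) -> [21, 22, 30]
peek()->30
pop()->30, [21, 22]
push(5) -> [21, 22, 5]
pop()->5, [21, 22]

Final stack: [21, 22]


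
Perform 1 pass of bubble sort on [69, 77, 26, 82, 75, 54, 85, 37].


Initial: [69, 77, 26, 82, 75, 54, 85, 37]
Pass 1: [69, 26, 77, 75, 54, 82, 37, 85] (4 swaps)

After 1 pass: [69, 26, 77, 75, 54, 82, 37, 85]


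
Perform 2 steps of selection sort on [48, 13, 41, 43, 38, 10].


Initial: [48, 13, 41, 43, 38, 10]
Step 1: min=10 at 5
  Swap: [10, 13, 41, 43, 38, 48]
Step 2: min=13 at 1
  Swap: [10, 13, 41, 43, 38, 48]

After 2 steps: [10, 13, 41, 43, 38, 48]


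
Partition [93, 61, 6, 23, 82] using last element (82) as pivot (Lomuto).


Pivot: 82
  61 <= 82: swap -> [61, 93, 6, 23, 82]
  6 <= 82: swap -> [61, 6, 93, 23, 82]
  23 <= 82: swap -> [61, 6, 23, 93, 82]
Place pivot at 3: [61, 6, 23, 82, 93]

Partitioned: [61, 6, 23, 82, 93]


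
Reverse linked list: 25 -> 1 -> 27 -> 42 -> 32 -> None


Step 1: curr=25, set curr.next=prev(None) | reversed so far: 25
Step 2: curr=1, set curr.next=prev(25) | reversed so far: 1 -> 25
Step 3: curr=27, set curr.next=prev(1) | reversed so far: 27 -> 1 -> 25
Step 4: curr=42, set curr.next=prev(27) | reversed so far: 42 -> 27 -> 1 -> 25
Step 5: curr=32, set curr.next=prev(42) | reversed so far: 32 -> 42 -> 27 -> 1 -> 25

32 -> 42 -> 27 -> 1 -> 25 -> None


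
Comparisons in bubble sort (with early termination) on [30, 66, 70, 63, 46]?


Algorithm: bubble sort (with early termination)
Input: [30, 66, 70, 63, 46]
Sorted: [30, 46, 63, 66, 70]

10


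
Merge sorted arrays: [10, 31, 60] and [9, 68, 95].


Take 9 from B
Take 10 from A
Take 31 from A
Take 60 from A

Merged: [9, 10, 31, 60, 68, 95]


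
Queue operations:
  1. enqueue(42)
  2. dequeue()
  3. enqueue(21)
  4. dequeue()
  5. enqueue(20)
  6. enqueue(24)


enqueue(42) -> [42]
dequeue()->42, []
enqueue(21) -> [21]
dequeue()->21, []
enqueue(20) -> [20]
enqueue(24) -> [20, 24]

Final queue: [20, 24]


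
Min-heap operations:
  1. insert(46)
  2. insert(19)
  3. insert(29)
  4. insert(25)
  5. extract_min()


insert(46) -> [46]
insert(19) -> [19, 46]
insert(29) -> [19, 46, 29]
insert(25) -> [19, 25, 29, 46]
extract_min()->19, [25, 46, 29]

Final heap: [25, 46, 29]


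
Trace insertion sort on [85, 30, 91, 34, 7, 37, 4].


Initial: [85, 30, 91, 34, 7, 37, 4]
Insert 30: [30, 85, 91, 34, 7, 37, 4]
Insert 91: [30, 85, 91, 34, 7, 37, 4]
Insert 34: [30, 34, 85, 91, 7, 37, 4]
Insert 7: [7, 30, 34, 85, 91, 37, 4]
Insert 37: [7, 30, 34, 37, 85, 91, 4]
Insert 4: [4, 7, 30, 34, 37, 85, 91]

Sorted: [4, 7, 30, 34, 37, 85, 91]


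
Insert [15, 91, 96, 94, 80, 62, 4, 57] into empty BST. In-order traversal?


Insert 15: root
Insert 91: R from 15
Insert 96: R from 15 -> R from 91
Insert 94: R from 15 -> R from 91 -> L from 96
Insert 80: R from 15 -> L from 91
Insert 62: R from 15 -> L from 91 -> L from 80
Insert 4: L from 15
Insert 57: R from 15 -> L from 91 -> L from 80 -> L from 62

In-order: [4, 15, 57, 62, 80, 91, 94, 96]


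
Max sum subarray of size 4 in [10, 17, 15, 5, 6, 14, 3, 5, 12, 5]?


[0:4]: 47
[1:5]: 43
[2:6]: 40
[3:7]: 28
[4:8]: 28
[5:9]: 34
[6:10]: 25

Max: 47 at [0:4]


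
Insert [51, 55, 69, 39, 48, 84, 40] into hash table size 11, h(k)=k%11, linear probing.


Insert 51: h=7 -> slot 7
Insert 55: h=0 -> slot 0
Insert 69: h=3 -> slot 3
Insert 39: h=6 -> slot 6
Insert 48: h=4 -> slot 4
Insert 84: h=7, 1 probes -> slot 8
Insert 40: h=7, 2 probes -> slot 9

Table: [55, None, None, 69, 48, None, 39, 51, 84, 40, None]


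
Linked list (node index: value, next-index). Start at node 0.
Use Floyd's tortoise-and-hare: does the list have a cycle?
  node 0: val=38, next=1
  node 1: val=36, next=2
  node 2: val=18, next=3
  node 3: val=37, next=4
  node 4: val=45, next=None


Floyd's tortoise (slow, +1) and hare (fast, +2):
  init: slow=0, fast=0
  step 1: slow=1, fast=2
  step 2: slow=2, fast=4
  step 3: fast -> None, no cycle

Cycle: no


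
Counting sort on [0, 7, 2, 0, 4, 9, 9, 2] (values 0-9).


Input: [0, 7, 2, 0, 4, 9, 9, 2]
Counts: [2, 0, 2, 0, 1, 0, 0, 1, 0, 2]

Sorted: [0, 0, 2, 2, 4, 7, 9, 9]


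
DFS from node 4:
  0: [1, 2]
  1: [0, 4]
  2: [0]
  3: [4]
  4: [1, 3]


Visit 4, push [3, 1]
Visit 1, push [0]
Visit 0, push [2]
Visit 2, push []
Visit 3, push []

DFS order: [4, 1, 0, 2, 3]


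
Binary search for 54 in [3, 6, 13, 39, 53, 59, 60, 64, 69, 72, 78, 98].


Step 1: lo=0, hi=11, mid=5, val=59
Step 2: lo=0, hi=4, mid=2, val=13
Step 3: lo=3, hi=4, mid=3, val=39
Step 4: lo=4, hi=4, mid=4, val=53

Not found


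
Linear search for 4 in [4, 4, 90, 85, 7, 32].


i=0: 4==4 found!

Found at 0, 1 comps


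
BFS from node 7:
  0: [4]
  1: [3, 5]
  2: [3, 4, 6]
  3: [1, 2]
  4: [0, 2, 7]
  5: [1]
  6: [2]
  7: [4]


Visit 7, enqueue [4]
Visit 4, enqueue [0, 2]
Visit 0, enqueue []
Visit 2, enqueue [3, 6]
Visit 3, enqueue [1]
Visit 6, enqueue []
Visit 1, enqueue [5]
Visit 5, enqueue []

BFS order: [7, 4, 0, 2, 3, 6, 1, 5]


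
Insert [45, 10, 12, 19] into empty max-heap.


Insert 45: [45]
Insert 10: [45, 10]
Insert 12: [45, 10, 12]
Insert 19: [45, 19, 12, 10]

Final heap: [45, 19, 12, 10]


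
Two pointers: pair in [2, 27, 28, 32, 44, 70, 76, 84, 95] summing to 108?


lo=0(2)+hi=8(95)=97
lo=1(27)+hi=8(95)=122
lo=1(27)+hi=7(84)=111
lo=1(27)+hi=6(76)=103
lo=2(28)+hi=6(76)=104
lo=3(32)+hi=6(76)=108

Yes: 32+76=108


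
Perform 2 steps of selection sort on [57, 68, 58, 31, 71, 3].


Initial: [57, 68, 58, 31, 71, 3]
Step 1: min=3 at 5
  Swap: [3, 68, 58, 31, 71, 57]
Step 2: min=31 at 3
  Swap: [3, 31, 58, 68, 71, 57]

After 2 steps: [3, 31, 58, 68, 71, 57]


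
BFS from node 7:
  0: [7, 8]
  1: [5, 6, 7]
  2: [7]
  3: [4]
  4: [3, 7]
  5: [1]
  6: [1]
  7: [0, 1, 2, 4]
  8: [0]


Visit 7, enqueue [0, 1, 2, 4]
Visit 0, enqueue [8]
Visit 1, enqueue [5, 6]
Visit 2, enqueue []
Visit 4, enqueue [3]
Visit 8, enqueue []
Visit 5, enqueue []
Visit 6, enqueue []
Visit 3, enqueue []

BFS order: [7, 0, 1, 2, 4, 8, 5, 6, 3]


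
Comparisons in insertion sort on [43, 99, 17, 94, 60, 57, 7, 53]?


Algorithm: insertion sort
Input: [43, 99, 17, 94, 60, 57, 7, 53]
Sorted: [7, 17, 43, 53, 57, 60, 94, 99]

23


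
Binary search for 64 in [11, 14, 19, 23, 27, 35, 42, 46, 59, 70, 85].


Step 1: lo=0, hi=10, mid=5, val=35
Step 2: lo=6, hi=10, mid=8, val=59
Step 3: lo=9, hi=10, mid=9, val=70

Not found


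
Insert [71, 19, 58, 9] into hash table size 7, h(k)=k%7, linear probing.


Insert 71: h=1 -> slot 1
Insert 19: h=5 -> slot 5
Insert 58: h=2 -> slot 2
Insert 9: h=2, 1 probes -> slot 3

Table: [None, 71, 58, 9, None, 19, None]


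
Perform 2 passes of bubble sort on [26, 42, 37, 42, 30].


Initial: [26, 42, 37, 42, 30]
Pass 1: [26, 37, 42, 30, 42] (2 swaps)
Pass 2: [26, 37, 30, 42, 42] (1 swaps)

After 2 passes: [26, 37, 30, 42, 42]


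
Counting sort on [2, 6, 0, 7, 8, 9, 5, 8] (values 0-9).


Input: [2, 6, 0, 7, 8, 9, 5, 8]
Counts: [1, 0, 1, 0, 0, 1, 1, 1, 2, 1]

Sorted: [0, 2, 5, 6, 7, 8, 8, 9]


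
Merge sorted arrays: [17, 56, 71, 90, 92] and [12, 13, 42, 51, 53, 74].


Take 12 from B
Take 13 from B
Take 17 from A
Take 42 from B
Take 51 from B
Take 53 from B
Take 56 from A
Take 71 from A
Take 74 from B

Merged: [12, 13, 17, 42, 51, 53, 56, 71, 74, 90, 92]


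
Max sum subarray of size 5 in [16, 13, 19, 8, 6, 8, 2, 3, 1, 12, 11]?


[0:5]: 62
[1:6]: 54
[2:7]: 43
[3:8]: 27
[4:9]: 20
[5:10]: 26
[6:11]: 29

Max: 62 at [0:5]


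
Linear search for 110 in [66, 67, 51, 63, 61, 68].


i=0: 66!=110
i=1: 67!=110
i=2: 51!=110
i=3: 63!=110
i=4: 61!=110
i=5: 68!=110

Not found, 6 comps


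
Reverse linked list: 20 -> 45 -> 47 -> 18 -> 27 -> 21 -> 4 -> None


Step 1: curr=20, set curr.next=prev(None) | reversed so far: 20
Step 2: curr=45, set curr.next=prev(20) | reversed so far: 45 -> 20
Step 3: curr=47, set curr.next=prev(45) | reversed so far: 47 -> 45 -> 20
Step 4: curr=18, set curr.next=prev(47) | reversed so far: 18 -> 47 -> 45 -> 20
Step 5: curr=27, set curr.next=prev(18) | reversed so far: 27 -> 18 -> 47 -> 45 -> 20
Step 6: curr=21, set curr.next=prev(27) | reversed so far: 21 -> 27 -> 18 -> 47 -> 45 -> 20
Step 7: curr=4, set curr.next=prev(21) | reversed so far: 4 -> 21 -> 27 -> 18 -> 47 -> 45 -> 20

4 -> 21 -> 27 -> 18 -> 47 -> 45 -> 20 -> None


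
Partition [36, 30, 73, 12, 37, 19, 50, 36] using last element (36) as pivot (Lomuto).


Pivot: 36
  36 <= 36: advance i (no swap)
  30 <= 36: advance i (no swap)
  12 <= 36: swap -> [36, 30, 12, 73, 37, 19, 50, 36]
  19 <= 36: swap -> [36, 30, 12, 19, 37, 73, 50, 36]
Place pivot at 4: [36, 30, 12, 19, 36, 73, 50, 37]

Partitioned: [36, 30, 12, 19, 36, 73, 50, 37]


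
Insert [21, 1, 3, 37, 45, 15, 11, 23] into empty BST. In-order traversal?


Insert 21: root
Insert 1: L from 21
Insert 3: L from 21 -> R from 1
Insert 37: R from 21
Insert 45: R from 21 -> R from 37
Insert 15: L from 21 -> R from 1 -> R from 3
Insert 11: L from 21 -> R from 1 -> R from 3 -> L from 15
Insert 23: R from 21 -> L from 37

In-order: [1, 3, 11, 15, 21, 23, 37, 45]


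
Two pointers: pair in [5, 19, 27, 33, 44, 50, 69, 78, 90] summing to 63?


lo=0(5)+hi=8(90)=95
lo=0(5)+hi=7(78)=83
lo=0(5)+hi=6(69)=74
lo=0(5)+hi=5(50)=55
lo=1(19)+hi=5(50)=69
lo=1(19)+hi=4(44)=63

Yes: 19+44=63


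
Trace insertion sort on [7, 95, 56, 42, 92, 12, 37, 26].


Initial: [7, 95, 56, 42, 92, 12, 37, 26]
Insert 95: [7, 95, 56, 42, 92, 12, 37, 26]
Insert 56: [7, 56, 95, 42, 92, 12, 37, 26]
Insert 42: [7, 42, 56, 95, 92, 12, 37, 26]
Insert 92: [7, 42, 56, 92, 95, 12, 37, 26]
Insert 12: [7, 12, 42, 56, 92, 95, 37, 26]
Insert 37: [7, 12, 37, 42, 56, 92, 95, 26]
Insert 26: [7, 12, 26, 37, 42, 56, 92, 95]

Sorted: [7, 12, 26, 37, 42, 56, 92, 95]


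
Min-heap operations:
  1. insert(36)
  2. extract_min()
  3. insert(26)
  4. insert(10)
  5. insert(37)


insert(36) -> [36]
extract_min()->36, []
insert(26) -> [26]
insert(10) -> [10, 26]
insert(37) -> [10, 26, 37]

Final heap: [10, 26, 37]


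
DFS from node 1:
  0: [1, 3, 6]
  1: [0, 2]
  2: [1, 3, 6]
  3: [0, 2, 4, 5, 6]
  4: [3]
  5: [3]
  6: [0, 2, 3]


Visit 1, push [2, 0]
Visit 0, push [6, 3]
Visit 3, push [6, 5, 4, 2]
Visit 2, push [6]
Visit 6, push []
Visit 4, push []
Visit 5, push []

DFS order: [1, 0, 3, 2, 6, 4, 5]


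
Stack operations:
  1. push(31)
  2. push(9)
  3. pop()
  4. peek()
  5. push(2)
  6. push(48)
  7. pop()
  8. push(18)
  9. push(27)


push(31) -> [31]
push(9) -> [31, 9]
pop()->9, [31]
peek()->31
push(2) -> [31, 2]
push(48) -> [31, 2, 48]
pop()->48, [31, 2]
push(18) -> [31, 2, 18]
push(27) -> [31, 2, 18, 27]

Final stack: [31, 2, 18, 27]


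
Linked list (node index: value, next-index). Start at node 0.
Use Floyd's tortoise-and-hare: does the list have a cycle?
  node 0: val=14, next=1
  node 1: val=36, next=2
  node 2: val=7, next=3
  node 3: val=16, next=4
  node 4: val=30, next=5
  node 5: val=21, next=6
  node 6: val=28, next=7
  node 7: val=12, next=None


Floyd's tortoise (slow, +1) and hare (fast, +2):
  init: slow=0, fast=0
  step 1: slow=1, fast=2
  step 2: slow=2, fast=4
  step 3: slow=3, fast=6
  step 4: fast 6->7->None, no cycle

Cycle: no


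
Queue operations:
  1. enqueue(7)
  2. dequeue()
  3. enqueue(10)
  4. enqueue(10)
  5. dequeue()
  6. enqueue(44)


enqueue(7) -> [7]
dequeue()->7, []
enqueue(10) -> [10]
enqueue(10) -> [10, 10]
dequeue()->10, [10]
enqueue(44) -> [10, 44]

Final queue: [10, 44]


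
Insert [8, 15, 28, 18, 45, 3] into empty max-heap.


Insert 8: [8]
Insert 15: [15, 8]
Insert 28: [28, 8, 15]
Insert 18: [28, 18, 15, 8]
Insert 45: [45, 28, 15, 8, 18]
Insert 3: [45, 28, 15, 8, 18, 3]

Final heap: [45, 28, 15, 8, 18, 3]


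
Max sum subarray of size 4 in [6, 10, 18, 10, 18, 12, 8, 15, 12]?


[0:4]: 44
[1:5]: 56
[2:6]: 58
[3:7]: 48
[4:8]: 53
[5:9]: 47

Max: 58 at [2:6]
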